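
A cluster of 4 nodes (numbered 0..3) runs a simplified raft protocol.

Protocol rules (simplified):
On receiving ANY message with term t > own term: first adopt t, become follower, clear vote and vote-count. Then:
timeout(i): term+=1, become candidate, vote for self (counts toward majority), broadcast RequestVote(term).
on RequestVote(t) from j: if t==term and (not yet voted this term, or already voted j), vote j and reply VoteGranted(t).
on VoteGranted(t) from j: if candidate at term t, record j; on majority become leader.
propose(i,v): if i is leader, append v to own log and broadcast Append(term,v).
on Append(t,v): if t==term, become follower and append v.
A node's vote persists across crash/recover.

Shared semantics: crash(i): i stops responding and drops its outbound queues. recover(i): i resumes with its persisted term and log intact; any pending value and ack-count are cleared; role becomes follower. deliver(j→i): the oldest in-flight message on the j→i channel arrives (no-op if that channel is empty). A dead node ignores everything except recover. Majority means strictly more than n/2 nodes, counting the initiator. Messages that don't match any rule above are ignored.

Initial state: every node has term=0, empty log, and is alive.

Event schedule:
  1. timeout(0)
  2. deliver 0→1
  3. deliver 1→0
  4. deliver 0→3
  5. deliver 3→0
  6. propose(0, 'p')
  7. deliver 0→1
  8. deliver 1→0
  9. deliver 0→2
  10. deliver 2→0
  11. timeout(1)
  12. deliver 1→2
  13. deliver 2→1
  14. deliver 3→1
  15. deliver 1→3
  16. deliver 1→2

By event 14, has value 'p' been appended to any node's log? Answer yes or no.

yes

e1 timeout(0): 0[cand,t=1,-]
e2 deliver 0→1: 1[foll,t=1,-]
e3 deliver 1→0: ·
e4 deliver 0→3: 3[foll,t=1,-]
e5 deliver 3→0: 0[lead,t=1,-]
e6 propose(0,'p'): 0[lead,t=1,p]
e7 deliver 0→1: 1[foll,t=1,p]
e8 deliver 1→0: ·
e9 deliver 0→2: 2[foll,t=1,-]
e10 deliver 2→0: ·
e11 timeout(1): 1[cand,t=2,p]
e12 deliver 1→2: 2[foll,t=2,-]
e13 deliver 2→1: ·
e14 deliver 3→1: ·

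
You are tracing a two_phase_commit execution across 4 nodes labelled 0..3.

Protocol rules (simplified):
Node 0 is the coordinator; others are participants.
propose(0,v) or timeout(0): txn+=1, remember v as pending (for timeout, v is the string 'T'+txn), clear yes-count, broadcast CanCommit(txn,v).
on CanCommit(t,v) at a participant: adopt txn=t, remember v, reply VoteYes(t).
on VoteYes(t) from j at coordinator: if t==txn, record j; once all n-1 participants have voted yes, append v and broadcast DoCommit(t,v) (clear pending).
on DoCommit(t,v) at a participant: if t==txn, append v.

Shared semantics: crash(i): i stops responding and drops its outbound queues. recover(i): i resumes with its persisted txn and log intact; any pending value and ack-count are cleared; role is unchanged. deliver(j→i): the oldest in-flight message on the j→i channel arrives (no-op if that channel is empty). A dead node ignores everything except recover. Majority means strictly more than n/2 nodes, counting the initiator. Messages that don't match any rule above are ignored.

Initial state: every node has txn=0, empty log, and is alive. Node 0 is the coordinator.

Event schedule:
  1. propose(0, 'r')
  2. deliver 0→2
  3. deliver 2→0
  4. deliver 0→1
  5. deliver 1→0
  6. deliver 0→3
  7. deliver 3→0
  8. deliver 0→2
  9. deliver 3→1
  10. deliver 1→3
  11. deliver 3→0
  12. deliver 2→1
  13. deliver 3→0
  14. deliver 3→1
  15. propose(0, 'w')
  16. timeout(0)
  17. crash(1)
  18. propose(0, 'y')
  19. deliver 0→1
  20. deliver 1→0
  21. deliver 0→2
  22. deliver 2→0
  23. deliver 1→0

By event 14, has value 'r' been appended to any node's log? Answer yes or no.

yes

step 1 propose(0,'r'): 0={coor,t=1,log=-}
step 2 deliver 0→2: 2={part,t=1,log=-}
step 3 deliver 2→0: —
step 4 deliver 0→1: 1={part,t=1,log=-}
step 5 deliver 1→0: —
step 6 deliver 0→3: 3={part,t=1,log=-}
step 7 deliver 3→0: 0={coor,t=1,log=r}
step 8 deliver 0→2: 2={part,t=1,log=r}
step 9 deliver 3→1: —
step 10 deliver 1→3: —
step 11 deliver 3→0: —
step 12 deliver 2→1: —
step 13 deliver 3→0: —
step 14 deliver 3→1: —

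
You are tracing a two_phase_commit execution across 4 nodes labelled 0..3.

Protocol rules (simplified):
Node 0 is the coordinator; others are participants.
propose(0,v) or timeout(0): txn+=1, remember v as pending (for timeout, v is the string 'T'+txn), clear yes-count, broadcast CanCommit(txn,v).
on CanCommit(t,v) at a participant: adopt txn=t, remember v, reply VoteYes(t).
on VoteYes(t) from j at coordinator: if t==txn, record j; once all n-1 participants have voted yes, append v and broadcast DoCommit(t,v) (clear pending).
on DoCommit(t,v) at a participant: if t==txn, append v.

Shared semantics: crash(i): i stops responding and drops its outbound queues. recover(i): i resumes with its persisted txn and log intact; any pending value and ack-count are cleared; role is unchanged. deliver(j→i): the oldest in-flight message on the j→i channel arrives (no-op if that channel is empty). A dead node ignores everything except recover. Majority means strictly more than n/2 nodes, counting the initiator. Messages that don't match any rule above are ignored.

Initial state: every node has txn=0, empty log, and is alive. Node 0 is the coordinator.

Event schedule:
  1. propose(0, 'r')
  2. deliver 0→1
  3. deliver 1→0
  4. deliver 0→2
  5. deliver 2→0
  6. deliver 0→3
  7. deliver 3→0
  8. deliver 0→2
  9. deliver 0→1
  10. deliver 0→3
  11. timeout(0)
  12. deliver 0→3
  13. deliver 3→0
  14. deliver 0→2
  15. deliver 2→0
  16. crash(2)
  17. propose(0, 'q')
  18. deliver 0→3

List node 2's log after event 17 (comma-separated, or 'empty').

r

after 1 — propose(0,'r'): n0:coor/t1/[-]
after 2 — deliver 0→1: n1:part/t1/[-]
after 3 — deliver 1→0: ·
after 4 — deliver 0→2: n2:part/t1/[-]
after 5 — deliver 2→0: ·
after 6 — deliver 0→3: n3:part/t1/[-]
after 7 — deliver 3→0: n0:coor/t1/[r]
after 8 — deliver 0→2: n2:part/t1/[r]
after 9 — deliver 0→1: n1:part/t1/[r]
after 10 — deliver 0→3: n3:part/t1/[r]
after 11 — timeout(0): n0:coor/t2/[r]
after 12 — deliver 0→3: n3:part/t2/[r]
after 13 — deliver 3→0: ·
after 14 — deliver 0→2: n2:part/t2/[r]
after 15 — deliver 2→0: ·
after 16 — crash(2): n2:✗part/t2/[r]
after 17 — propose(0,'q'): n0:coor/t3/[r]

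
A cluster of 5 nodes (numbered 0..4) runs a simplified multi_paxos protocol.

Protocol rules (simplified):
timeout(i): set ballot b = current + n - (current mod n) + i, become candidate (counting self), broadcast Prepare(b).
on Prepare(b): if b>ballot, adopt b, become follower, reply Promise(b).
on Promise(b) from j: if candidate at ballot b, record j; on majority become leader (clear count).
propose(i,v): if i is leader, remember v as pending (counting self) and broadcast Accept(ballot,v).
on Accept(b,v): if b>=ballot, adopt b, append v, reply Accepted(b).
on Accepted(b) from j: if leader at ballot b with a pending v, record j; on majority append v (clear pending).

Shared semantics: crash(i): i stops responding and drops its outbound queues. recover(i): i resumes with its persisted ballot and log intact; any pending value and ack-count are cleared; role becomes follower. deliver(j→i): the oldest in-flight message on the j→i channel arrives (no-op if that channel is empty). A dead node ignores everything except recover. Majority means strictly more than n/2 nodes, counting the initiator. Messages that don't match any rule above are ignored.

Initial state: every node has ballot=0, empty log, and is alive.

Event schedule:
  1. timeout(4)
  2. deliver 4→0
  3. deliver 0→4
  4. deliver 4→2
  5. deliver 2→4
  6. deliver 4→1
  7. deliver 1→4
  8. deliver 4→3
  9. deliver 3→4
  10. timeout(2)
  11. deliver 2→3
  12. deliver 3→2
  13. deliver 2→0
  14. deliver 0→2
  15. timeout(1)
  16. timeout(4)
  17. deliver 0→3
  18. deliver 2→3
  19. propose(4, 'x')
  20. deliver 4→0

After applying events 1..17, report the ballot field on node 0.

1. timeout(4):  <4:cand b9 ->
2. deliver 4→0:  <0:foll b9 ->
3. deliver 0→4:  nop
4. deliver 4→2:  <2:foll b9 ->
5. deliver 2→4:  <4:lead b9 ->
6. deliver 4→1:  <1:foll b9 ->
7. deliver 1→4:  nop
8. deliver 4→3:  <3:foll b9 ->
9. deliver 3→4:  nop
10. timeout(2):  <2:cand b12 ->
11. deliver 2→3:  <3:foll b12 ->
12. deliver 3→2:  nop
13. deliver 2→0:  <0:foll b12 ->
14. deliver 0→2:  <2:lead b12 ->
15. timeout(1):  <1:cand b11 ->
16. timeout(4):  <4:cand b14 ->
17. deliver 0→3:  nop

12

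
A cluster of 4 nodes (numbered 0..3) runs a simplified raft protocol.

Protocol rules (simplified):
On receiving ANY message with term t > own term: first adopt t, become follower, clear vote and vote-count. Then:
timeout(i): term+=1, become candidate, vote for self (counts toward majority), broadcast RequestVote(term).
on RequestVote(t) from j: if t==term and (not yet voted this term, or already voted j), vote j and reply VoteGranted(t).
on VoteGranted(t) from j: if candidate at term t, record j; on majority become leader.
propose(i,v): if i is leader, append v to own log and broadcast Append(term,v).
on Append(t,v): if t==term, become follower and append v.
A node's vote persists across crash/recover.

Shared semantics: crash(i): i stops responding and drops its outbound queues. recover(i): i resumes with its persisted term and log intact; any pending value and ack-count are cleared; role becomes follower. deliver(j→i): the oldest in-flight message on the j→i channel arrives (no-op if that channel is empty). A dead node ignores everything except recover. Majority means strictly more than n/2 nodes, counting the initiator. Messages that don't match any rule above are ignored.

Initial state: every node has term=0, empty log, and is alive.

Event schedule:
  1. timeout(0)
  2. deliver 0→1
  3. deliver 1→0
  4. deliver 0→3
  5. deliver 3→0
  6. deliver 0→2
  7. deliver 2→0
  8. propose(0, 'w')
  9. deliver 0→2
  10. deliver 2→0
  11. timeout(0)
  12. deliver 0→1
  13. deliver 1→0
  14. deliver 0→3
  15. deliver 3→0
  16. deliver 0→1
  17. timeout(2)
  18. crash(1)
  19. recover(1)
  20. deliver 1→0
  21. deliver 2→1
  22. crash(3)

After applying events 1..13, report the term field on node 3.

after 1 — timeout(0): n0:cand/t1/[-]
after 2 — deliver 0→1: n1:foll/t1/[-]
after 3 — deliver 1→0: ·
after 4 — deliver 0→3: n3:foll/t1/[-]
after 5 — deliver 3→0: n0:lead/t1/[-]
after 6 — deliver 0→2: n2:foll/t1/[-]
after 7 — deliver 2→0: ·
after 8 — propose(0,'w'): n0:lead/t1/[w]
after 9 — deliver 0→2: n2:foll/t1/[w]
after 10 — deliver 2→0: ·
after 11 — timeout(0): n0:cand/t2/[w]
after 12 — deliver 0→1: n1:foll/t1/[w]
after 13 — deliver 1→0: ·

1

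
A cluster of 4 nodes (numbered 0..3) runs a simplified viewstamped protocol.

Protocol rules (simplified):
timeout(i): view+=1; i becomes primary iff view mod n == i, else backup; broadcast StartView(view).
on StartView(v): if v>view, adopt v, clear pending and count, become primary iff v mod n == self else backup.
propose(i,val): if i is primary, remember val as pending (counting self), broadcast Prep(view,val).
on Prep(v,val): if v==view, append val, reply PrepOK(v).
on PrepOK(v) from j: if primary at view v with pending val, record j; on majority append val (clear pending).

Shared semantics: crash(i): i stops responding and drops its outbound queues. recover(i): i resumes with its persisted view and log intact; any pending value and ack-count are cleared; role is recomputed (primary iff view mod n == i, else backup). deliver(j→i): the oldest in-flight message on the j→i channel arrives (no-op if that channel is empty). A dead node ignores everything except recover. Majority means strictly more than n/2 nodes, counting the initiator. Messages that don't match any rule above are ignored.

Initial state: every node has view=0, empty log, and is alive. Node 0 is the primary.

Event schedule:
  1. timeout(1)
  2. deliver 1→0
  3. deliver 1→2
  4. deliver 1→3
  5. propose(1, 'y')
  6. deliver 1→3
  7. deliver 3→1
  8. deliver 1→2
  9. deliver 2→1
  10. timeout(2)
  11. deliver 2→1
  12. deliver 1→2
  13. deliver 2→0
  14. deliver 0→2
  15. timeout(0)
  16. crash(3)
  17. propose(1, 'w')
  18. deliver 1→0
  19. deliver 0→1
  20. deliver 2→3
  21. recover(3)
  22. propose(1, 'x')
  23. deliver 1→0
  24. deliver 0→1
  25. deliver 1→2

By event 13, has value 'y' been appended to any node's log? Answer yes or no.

step 1 timeout(1): 1={prim,v=1,log=-}
step 2 deliver 1→0: 0={back,v=1,log=-}
step 3 deliver 1→2: 2={back,v=1,log=-}
step 4 deliver 1→3: 3={back,v=1,log=-}
step 5 propose(1,'y'): —
step 6 deliver 1→3: 3={back,v=1,log=y}
step 7 deliver 3→1: —
step 8 deliver 1→2: 2={back,v=1,log=y}
step 9 deliver 2→1: 1={prim,v=1,log=y}
step 10 timeout(2): 2={prim,v=2,log=y}
step 11 deliver 2→1: 1={back,v=2,log=y}
step 12 deliver 1→2: —
step 13 deliver 2→0: 0={back,v=2,log=-}

yes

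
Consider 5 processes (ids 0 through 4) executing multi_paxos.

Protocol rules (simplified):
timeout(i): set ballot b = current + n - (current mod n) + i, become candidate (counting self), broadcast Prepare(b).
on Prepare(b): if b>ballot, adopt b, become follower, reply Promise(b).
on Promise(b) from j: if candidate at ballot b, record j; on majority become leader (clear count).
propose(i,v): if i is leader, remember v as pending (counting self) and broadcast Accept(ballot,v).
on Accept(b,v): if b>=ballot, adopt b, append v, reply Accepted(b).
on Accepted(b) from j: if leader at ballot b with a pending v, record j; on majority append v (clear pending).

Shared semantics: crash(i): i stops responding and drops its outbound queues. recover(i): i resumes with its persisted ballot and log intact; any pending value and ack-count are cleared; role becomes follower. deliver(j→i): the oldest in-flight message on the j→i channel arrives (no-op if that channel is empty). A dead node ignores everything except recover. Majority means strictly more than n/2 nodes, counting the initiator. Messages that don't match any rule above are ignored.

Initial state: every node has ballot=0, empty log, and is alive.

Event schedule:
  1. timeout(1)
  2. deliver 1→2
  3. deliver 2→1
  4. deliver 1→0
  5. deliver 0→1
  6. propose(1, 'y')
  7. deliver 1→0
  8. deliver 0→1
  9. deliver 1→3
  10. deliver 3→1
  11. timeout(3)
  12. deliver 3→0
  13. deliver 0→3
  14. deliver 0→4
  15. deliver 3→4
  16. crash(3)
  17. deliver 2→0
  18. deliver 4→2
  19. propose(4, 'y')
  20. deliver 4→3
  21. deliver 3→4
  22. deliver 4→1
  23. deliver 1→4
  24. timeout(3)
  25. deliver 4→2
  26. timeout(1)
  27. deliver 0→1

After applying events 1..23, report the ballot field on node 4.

13

[1] timeout(1) → N1(cand b6 [-])
[2] deliver 1→2 → N2(foll b6 [-])
[3] deliver 2→1 → ∅
[4] deliver 1→0 → N0(foll b6 [-])
[5] deliver 0→1 → N1(lead b6 [-])
[6] propose(1,'y') → ∅
[7] deliver 1→0 → N0(foll b6 [y])
[8] deliver 0→1 → ∅
[9] deliver 1→3 → N3(foll b6 [-])
[10] deliver 3→1 → ∅
[11] timeout(3) → N3(cand b13 [-])
[12] deliver 3→0 → N0(foll b13 [y])
[13] deliver 0→3 → ∅
[14] deliver 0→4 → ∅
[15] deliver 3→4 → N4(foll b13 [-])
[16] crash(3) → N3(✗cand b13 [-])
[17] deliver 2→0 → ∅
[18] deliver 4→2 → ∅
[19] propose(4,'y') → ∅
[20] deliver 4→3 → ∅
[21] deliver 3→4 → ∅
[22] deliver 4→1 → ∅
[23] deliver 1→4 → ∅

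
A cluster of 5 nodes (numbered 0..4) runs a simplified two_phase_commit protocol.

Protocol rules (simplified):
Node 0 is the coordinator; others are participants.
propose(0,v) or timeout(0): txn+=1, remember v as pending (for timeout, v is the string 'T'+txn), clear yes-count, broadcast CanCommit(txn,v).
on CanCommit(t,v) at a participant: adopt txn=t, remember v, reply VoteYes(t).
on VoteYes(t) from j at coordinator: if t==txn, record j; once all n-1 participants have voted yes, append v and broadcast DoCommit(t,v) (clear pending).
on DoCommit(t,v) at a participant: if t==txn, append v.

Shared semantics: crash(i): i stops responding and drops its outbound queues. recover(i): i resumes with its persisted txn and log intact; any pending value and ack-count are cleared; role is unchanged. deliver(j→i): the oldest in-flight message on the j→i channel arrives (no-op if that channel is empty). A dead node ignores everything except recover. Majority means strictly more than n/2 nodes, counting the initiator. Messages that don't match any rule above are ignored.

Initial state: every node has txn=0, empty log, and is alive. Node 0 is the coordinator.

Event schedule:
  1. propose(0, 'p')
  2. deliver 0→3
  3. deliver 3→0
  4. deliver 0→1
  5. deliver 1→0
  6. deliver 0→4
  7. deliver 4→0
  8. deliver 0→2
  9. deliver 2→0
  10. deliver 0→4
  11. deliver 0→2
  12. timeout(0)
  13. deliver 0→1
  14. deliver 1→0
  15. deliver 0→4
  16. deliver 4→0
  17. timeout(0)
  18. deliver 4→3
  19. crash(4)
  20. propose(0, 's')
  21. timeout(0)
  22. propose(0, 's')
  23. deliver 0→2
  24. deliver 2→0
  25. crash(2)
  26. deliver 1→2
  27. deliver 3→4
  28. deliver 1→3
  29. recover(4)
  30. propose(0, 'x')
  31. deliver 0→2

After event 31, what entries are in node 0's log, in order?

p

[1] propose(0,'p') → N0(coor t1 [-])
[2] deliver 0→3 → N3(part t1 [-])
[3] deliver 3→0 → ∅
[4] deliver 0→1 → N1(part t1 [-])
[5] deliver 1→0 → ∅
[6] deliver 0→4 → N4(part t1 [-])
[7] deliver 4→0 → ∅
[8] deliver 0→2 → N2(part t1 [-])
[9] deliver 2→0 → N0(coor t1 [p])
[10] deliver 0→4 → N4(part t1 [p])
[11] deliver 0→2 → N2(part t1 [p])
[12] timeout(0) → N0(coor t2 [p])
[13] deliver 0→1 → N1(part t1 [p])
[14] deliver 1→0 → ∅
[15] deliver 0→4 → N4(part t2 [p])
[16] deliver 4→0 → ∅
[17] timeout(0) → N0(coor t3 [p])
[18] deliver 4→3 → ∅
[19] crash(4) → N4(✗part t2 [p])
[20] propose(0,'s') → N0(coor t4 [p])
[21] timeout(0) → N0(coor t5 [p])
[22] propose(0,'s') → N0(coor t6 [p])
[23] deliver 0→2 → N2(part t2 [p])
[24] deliver 2→0 → ∅
[25] crash(2) → N2(✗part t2 [p])
[26] deliver 1→2 → ∅
[27] deliver 3→4 → ∅
[28] deliver 1→3 → ∅
[29] recover(4) → N4(part t2 [p])
[30] propose(0,'x') → N0(coor t7 [p])
[31] deliver 0→2 → ∅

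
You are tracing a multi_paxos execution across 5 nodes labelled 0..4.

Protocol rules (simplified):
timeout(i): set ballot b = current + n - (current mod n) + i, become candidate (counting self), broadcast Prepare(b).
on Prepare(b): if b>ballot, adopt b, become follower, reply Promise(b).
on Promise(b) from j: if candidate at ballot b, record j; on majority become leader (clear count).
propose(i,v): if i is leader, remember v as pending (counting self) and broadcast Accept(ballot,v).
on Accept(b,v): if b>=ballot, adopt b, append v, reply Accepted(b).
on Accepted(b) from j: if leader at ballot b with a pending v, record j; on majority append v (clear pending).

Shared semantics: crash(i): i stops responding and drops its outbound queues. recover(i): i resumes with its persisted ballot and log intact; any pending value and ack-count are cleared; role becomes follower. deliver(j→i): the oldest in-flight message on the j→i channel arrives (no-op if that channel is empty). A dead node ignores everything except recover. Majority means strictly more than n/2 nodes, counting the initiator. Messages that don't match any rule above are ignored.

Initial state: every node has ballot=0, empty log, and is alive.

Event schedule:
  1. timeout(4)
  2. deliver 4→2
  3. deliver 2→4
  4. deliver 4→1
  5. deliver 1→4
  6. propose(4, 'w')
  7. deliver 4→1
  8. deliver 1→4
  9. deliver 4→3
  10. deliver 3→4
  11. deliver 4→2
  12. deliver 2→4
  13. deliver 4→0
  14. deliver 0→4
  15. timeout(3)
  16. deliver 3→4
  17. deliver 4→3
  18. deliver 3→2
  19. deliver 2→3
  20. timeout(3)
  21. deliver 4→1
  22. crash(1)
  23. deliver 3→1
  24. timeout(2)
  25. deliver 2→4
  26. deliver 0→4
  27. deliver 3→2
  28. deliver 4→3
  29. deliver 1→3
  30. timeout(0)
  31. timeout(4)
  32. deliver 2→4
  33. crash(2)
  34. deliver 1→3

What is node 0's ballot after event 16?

9

e1 timeout(4): 4[cand,b=9,-]
e2 deliver 4→2: 2[foll,b=9,-]
e3 deliver 2→4: ·
e4 deliver 4→1: 1[foll,b=9,-]
e5 deliver 1→4: 4[lead,b=9,-]
e6 propose(4,'w'): ·
e7 deliver 4→1: 1[foll,b=9,w]
e8 deliver 1→4: ·
e9 deliver 4→3: 3[foll,b=9,-]
e10 deliver 3→4: ·
e11 deliver 4→2: 2[foll,b=9,w]
e12 deliver 2→4: 4[lead,b=9,w]
e13 deliver 4→0: 0[foll,b=9,-]
e14 deliver 0→4: ·
e15 timeout(3): 3[cand,b=13,-]
e16 deliver 3→4: 4[foll,b=13,w]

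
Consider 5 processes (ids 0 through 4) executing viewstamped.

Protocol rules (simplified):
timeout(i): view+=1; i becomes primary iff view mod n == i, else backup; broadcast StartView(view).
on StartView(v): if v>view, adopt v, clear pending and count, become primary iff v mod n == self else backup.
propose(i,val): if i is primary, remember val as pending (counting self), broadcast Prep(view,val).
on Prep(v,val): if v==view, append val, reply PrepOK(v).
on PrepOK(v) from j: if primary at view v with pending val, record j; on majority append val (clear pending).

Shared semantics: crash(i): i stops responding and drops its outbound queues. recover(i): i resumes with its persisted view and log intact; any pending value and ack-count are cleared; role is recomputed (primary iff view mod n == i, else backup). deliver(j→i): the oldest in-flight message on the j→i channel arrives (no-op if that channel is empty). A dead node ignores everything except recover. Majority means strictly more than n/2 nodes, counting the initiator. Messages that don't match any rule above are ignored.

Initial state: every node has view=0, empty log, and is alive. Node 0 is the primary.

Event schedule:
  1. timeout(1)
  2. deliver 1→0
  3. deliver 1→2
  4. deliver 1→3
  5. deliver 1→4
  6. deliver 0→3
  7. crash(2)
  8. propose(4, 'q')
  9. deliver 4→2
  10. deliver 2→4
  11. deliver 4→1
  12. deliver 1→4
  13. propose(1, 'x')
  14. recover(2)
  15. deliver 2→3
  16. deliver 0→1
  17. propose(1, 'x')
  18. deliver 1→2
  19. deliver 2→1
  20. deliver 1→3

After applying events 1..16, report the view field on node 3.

step 1 timeout(1): 1={prim,v=1,log=-}
step 2 deliver 1→0: 0={back,v=1,log=-}
step 3 deliver 1→2: 2={back,v=1,log=-}
step 4 deliver 1→3: 3={back,v=1,log=-}
step 5 deliver 1→4: 4={back,v=1,log=-}
step 6 deliver 0→3: —
step 7 crash(2): 2={✗back,v=1,log=-}
step 8 propose(4,'q'): —
step 9 deliver 4→2: —
step 10 deliver 2→4: —
step 11 deliver 4→1: —
step 12 deliver 1→4: —
step 13 propose(1,'x'): —
step 14 recover(2): 2={back,v=1,log=-}
step 15 deliver 2→3: —
step 16 deliver 0→1: —

1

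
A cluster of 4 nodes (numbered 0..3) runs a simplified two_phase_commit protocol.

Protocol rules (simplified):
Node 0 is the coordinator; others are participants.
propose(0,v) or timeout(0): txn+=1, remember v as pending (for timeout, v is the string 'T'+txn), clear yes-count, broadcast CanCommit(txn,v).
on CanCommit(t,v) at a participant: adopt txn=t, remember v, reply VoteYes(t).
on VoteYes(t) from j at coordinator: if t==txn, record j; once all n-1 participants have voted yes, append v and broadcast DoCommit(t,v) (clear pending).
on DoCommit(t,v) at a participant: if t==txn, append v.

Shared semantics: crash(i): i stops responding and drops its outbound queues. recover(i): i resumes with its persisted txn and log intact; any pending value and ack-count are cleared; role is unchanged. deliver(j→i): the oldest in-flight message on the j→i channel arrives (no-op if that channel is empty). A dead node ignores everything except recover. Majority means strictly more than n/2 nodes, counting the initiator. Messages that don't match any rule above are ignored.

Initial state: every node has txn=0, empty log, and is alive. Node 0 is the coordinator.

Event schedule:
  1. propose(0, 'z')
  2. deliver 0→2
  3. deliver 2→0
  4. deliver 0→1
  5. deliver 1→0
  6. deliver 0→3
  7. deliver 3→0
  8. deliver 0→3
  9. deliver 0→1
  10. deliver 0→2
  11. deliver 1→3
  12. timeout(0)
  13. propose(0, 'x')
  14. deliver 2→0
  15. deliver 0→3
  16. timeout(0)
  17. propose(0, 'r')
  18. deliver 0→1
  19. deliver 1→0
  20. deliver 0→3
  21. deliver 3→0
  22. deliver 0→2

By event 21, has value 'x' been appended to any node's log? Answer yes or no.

1. propose(0,'z'):  <0:coor t1 ->
2. deliver 0→2:  <2:part t1 ->
3. deliver 2→0:  nop
4. deliver 0→1:  <1:part t1 ->
5. deliver 1→0:  nop
6. deliver 0→3:  <3:part t1 ->
7. deliver 3→0:  <0:coor t1 z>
8. deliver 0→3:  <3:part t1 z>
9. deliver 0→1:  <1:part t1 z>
10. deliver 0→2:  <2:part t1 z>
11. deliver 1→3:  nop
12. timeout(0):  <0:coor t2 z>
13. propose(0,'x'):  <0:coor t3 z>
14. deliver 2→0:  nop
15. deliver 0→3:  <3:part t2 z>
16. timeout(0):  <0:coor t4 z>
17. propose(0,'r'):  <0:coor t5 z>
18. deliver 0→1:  <1:part t2 z>
19. deliver 1→0:  nop
20. deliver 0→3:  <3:part t3 z>
21. deliver 3→0:  nop

no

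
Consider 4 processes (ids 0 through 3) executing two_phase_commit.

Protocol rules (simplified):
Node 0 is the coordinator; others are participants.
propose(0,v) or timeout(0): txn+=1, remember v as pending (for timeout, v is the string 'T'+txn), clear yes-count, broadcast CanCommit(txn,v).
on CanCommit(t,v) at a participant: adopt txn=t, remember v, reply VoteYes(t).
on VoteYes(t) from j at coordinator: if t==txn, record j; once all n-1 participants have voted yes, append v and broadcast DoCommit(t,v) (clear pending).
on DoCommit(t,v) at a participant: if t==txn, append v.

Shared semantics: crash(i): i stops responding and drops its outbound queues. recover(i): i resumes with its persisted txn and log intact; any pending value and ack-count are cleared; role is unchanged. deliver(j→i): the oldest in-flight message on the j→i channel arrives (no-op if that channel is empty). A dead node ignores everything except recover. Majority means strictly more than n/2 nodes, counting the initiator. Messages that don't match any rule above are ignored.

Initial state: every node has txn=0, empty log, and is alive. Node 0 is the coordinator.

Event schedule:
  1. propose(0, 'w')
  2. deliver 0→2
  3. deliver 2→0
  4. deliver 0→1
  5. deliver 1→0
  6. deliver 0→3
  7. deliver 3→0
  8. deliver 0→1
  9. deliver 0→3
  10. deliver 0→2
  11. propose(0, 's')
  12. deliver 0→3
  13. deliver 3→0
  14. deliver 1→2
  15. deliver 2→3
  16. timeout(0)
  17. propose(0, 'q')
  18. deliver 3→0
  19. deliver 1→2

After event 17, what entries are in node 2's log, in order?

w

[1] propose(0,'w') → N0(coor t1 [-])
[2] deliver 0→2 → N2(part t1 [-])
[3] deliver 2→0 → ∅
[4] deliver 0→1 → N1(part t1 [-])
[5] deliver 1→0 → ∅
[6] deliver 0→3 → N3(part t1 [-])
[7] deliver 3→0 → N0(coor t1 [w])
[8] deliver 0→1 → N1(part t1 [w])
[9] deliver 0→3 → N3(part t1 [w])
[10] deliver 0→2 → N2(part t1 [w])
[11] propose(0,'s') → N0(coor t2 [w])
[12] deliver 0→3 → N3(part t2 [w])
[13] deliver 3→0 → ∅
[14] deliver 1→2 → ∅
[15] deliver 2→3 → ∅
[16] timeout(0) → N0(coor t3 [w])
[17] propose(0,'q') → N0(coor t4 [w])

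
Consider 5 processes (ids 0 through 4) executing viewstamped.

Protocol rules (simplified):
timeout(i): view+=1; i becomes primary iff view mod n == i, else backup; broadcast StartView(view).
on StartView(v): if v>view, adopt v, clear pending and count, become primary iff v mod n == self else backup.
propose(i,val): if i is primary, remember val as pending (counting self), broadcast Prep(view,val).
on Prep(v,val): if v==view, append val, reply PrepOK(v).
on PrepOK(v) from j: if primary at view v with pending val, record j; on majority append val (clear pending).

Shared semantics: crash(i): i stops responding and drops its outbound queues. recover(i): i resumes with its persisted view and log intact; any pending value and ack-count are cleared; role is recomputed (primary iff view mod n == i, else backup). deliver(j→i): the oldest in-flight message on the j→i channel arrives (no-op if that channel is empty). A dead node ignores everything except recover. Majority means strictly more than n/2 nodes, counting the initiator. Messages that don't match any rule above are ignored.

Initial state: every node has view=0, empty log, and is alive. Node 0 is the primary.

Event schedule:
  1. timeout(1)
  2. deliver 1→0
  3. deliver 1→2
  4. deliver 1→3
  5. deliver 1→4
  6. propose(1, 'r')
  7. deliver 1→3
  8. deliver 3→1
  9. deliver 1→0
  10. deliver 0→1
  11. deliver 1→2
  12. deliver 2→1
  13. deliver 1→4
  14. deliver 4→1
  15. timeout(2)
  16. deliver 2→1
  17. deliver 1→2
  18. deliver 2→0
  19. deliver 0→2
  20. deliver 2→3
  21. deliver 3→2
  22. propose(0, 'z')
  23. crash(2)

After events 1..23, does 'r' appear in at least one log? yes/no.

yes

1. timeout(1):  <1:prim v1 ->
2. deliver 1→0:  <0:back v1 ->
3. deliver 1→2:  <2:back v1 ->
4. deliver 1→3:  <3:back v1 ->
5. deliver 1→4:  <4:back v1 ->
6. propose(1,'r'):  nop
7. deliver 1→3:  <3:back v1 r>
8. deliver 3→1:  nop
9. deliver 1→0:  <0:back v1 r>
10. deliver 0→1:  <1:prim v1 r>
11. deliver 1→2:  <2:back v1 r>
12. deliver 2→1:  nop
13. deliver 1→4:  <4:back v1 r>
14. deliver 4→1:  nop
15. timeout(2):  <2:prim v2 r>
16. deliver 2→1:  <1:back v2 r>
17. deliver 1→2:  nop
18. deliver 2→0:  <0:back v2 r>
19. deliver 0→2:  nop
20. deliver 2→3:  <3:back v2 r>
21. deliver 3→2:  nop
22. propose(0,'z'):  nop
23. crash(2):  <2:✗prim v2 r>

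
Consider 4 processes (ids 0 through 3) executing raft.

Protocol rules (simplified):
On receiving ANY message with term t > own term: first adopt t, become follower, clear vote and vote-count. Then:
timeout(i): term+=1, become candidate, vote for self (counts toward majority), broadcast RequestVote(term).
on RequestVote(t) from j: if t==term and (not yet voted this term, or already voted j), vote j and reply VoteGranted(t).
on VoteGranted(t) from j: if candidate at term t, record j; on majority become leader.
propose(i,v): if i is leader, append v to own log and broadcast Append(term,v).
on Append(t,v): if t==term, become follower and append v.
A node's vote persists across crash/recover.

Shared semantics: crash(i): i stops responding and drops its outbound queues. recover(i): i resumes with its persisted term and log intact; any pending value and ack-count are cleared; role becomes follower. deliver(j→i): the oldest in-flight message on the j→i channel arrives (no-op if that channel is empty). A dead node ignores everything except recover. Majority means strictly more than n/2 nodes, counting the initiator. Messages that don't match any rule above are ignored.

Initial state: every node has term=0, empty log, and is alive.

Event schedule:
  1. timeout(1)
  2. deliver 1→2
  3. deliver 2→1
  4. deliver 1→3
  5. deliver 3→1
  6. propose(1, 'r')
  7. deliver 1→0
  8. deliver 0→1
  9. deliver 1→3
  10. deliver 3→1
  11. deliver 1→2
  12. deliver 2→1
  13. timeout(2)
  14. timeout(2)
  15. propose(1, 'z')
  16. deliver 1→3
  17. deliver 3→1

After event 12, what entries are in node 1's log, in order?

r

e1 timeout(1): 1[cand,t=1,-]
e2 deliver 1→2: 2[foll,t=1,-]
e3 deliver 2→1: ·
e4 deliver 1→3: 3[foll,t=1,-]
e5 deliver 3→1: 1[lead,t=1,-]
e6 propose(1,'r'): 1[lead,t=1,r]
e7 deliver 1→0: 0[foll,t=1,-]
e8 deliver 0→1: ·
e9 deliver 1→3: 3[foll,t=1,r]
e10 deliver 3→1: ·
e11 deliver 1→2: 2[foll,t=1,r]
e12 deliver 2→1: ·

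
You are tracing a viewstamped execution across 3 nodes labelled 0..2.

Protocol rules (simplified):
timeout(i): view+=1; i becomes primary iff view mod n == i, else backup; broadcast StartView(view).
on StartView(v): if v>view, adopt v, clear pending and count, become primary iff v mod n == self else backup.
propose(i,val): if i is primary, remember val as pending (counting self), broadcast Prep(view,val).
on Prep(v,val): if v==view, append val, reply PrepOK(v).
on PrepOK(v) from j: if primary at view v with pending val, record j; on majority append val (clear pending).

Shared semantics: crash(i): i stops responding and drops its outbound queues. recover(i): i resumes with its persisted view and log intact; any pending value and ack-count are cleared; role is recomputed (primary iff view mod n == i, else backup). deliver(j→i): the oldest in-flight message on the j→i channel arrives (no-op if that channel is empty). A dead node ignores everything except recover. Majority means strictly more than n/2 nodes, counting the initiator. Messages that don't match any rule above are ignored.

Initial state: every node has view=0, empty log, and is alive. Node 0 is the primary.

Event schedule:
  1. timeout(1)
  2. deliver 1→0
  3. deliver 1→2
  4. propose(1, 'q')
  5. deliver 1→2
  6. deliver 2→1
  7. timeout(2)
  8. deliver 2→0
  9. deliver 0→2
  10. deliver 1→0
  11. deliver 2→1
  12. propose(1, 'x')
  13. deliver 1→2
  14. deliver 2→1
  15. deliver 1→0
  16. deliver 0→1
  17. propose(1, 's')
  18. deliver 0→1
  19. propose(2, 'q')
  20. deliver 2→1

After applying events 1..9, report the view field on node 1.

1. timeout(1):  <1:prim v1 ->
2. deliver 1→0:  <0:back v1 ->
3. deliver 1→2:  <2:back v1 ->
4. propose(1,'q'):  nop
5. deliver 1→2:  <2:back v1 q>
6. deliver 2→1:  <1:prim v1 q>
7. timeout(2):  <2:prim v2 q>
8. deliver 2→0:  <0:back v2 ->
9. deliver 0→2:  nop

1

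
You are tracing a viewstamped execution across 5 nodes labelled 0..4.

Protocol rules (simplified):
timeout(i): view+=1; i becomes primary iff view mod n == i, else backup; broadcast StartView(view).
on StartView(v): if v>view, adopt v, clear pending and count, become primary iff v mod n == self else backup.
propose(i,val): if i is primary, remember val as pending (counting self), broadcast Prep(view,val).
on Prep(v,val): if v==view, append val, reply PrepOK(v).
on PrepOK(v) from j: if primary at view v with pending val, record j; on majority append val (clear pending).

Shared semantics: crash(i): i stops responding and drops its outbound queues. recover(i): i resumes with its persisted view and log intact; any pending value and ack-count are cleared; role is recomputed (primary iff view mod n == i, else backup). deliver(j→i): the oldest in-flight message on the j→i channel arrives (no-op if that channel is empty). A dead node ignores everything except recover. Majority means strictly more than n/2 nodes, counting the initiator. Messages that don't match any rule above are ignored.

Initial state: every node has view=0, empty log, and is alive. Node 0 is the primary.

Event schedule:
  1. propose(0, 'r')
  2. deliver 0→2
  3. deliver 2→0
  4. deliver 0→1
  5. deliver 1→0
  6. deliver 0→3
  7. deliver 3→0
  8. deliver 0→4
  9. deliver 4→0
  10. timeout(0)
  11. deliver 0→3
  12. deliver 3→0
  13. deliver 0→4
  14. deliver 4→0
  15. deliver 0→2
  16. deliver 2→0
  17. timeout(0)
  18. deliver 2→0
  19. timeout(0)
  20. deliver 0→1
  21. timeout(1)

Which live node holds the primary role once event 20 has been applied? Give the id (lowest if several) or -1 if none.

1

e1 propose(0,'r'): ·
e2 deliver 0→2: 2[back,v=0,r]
e3 deliver 2→0: ·
e4 deliver 0→1: 1[back,v=0,r]
e5 deliver 1→0: 0[prim,v=0,r]
e6 deliver 0→3: 3[back,v=0,r]
e7 deliver 3→0: ·
e8 deliver 0→4: 4[back,v=0,r]
e9 deliver 4→0: ·
e10 timeout(0): 0[back,v=1,r]
e11 deliver 0→3: 3[back,v=1,r]
e12 deliver 3→0: ·
e13 deliver 0→4: 4[back,v=1,r]
e14 deliver 4→0: ·
e15 deliver 0→2: 2[back,v=1,r]
e16 deliver 2→0: ·
e17 timeout(0): 0[back,v=2,r]
e18 deliver 2→0: ·
e19 timeout(0): 0[back,v=3,r]
e20 deliver 0→1: 1[prim,v=1,r]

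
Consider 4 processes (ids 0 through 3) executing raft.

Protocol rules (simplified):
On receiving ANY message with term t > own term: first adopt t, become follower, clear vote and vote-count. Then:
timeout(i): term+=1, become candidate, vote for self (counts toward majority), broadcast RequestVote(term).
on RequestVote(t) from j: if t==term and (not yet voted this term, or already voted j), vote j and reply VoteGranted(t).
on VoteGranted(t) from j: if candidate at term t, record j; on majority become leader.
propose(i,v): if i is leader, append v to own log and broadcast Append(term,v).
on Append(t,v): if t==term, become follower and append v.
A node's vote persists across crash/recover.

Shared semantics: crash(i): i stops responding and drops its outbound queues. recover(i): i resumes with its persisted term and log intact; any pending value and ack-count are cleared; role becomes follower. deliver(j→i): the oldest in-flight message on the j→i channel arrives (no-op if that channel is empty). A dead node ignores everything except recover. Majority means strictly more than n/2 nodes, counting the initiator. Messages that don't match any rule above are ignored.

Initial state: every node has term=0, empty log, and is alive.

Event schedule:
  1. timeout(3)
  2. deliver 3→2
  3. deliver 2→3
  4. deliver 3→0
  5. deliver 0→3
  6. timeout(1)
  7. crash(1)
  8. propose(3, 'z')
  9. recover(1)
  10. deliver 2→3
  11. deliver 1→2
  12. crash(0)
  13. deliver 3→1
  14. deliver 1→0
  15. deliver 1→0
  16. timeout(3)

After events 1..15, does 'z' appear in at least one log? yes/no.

after 1 — timeout(3): n3:cand/t1/[-]
after 2 — deliver 3→2: n2:foll/t1/[-]
after 3 — deliver 2→3: ·
after 4 — deliver 3→0: n0:foll/t1/[-]
after 5 — deliver 0→3: n3:lead/t1/[-]
after 6 — timeout(1): n1:cand/t1/[-]
after 7 — crash(1): n1:✗cand/t1/[-]
after 8 — propose(3,'z'): n3:lead/t1/[z]
after 9 — recover(1): n1:foll/t1/[-]
after 10 — deliver 2→3: ·
after 11 — deliver 1→2: ·
after 12 — crash(0): n0:✗foll/t1/[-]
after 13 — deliver 3→1: ·
after 14 — deliver 1→0: ·
after 15 — deliver 1→0: ·

yes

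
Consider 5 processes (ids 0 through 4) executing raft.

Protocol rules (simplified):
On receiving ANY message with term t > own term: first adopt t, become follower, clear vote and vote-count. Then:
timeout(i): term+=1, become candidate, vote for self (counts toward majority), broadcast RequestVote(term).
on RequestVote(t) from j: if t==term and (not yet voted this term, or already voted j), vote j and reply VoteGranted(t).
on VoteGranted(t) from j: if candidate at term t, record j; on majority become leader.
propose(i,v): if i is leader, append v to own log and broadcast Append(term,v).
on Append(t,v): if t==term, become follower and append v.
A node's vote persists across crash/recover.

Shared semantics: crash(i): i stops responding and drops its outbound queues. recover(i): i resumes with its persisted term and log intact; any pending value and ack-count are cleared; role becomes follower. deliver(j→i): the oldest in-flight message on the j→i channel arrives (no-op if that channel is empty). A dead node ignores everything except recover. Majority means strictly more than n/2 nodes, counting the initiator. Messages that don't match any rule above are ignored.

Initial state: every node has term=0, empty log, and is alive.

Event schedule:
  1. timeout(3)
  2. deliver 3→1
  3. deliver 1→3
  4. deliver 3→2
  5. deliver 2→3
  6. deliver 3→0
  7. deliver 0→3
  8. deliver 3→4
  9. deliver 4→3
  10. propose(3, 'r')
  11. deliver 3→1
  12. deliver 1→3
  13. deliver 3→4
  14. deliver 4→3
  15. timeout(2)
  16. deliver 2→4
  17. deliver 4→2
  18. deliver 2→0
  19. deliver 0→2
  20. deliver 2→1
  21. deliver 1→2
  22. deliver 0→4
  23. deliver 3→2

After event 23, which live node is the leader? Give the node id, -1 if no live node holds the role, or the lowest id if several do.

2

after 1 — timeout(3): n3:cand/t1/[-]
after 2 — deliver 3→1: n1:foll/t1/[-]
after 3 — deliver 1→3: ·
after 4 — deliver 3→2: n2:foll/t1/[-]
after 5 — deliver 2→3: n3:lead/t1/[-]
after 6 — deliver 3→0: n0:foll/t1/[-]
after 7 — deliver 0→3: ·
after 8 — deliver 3→4: n4:foll/t1/[-]
after 9 — deliver 4→3: ·
after 10 — propose(3,'r'): n3:lead/t1/[r]
after 11 — deliver 3→1: n1:foll/t1/[r]
after 12 — deliver 1→3: ·
after 13 — deliver 3→4: n4:foll/t1/[r]
after 14 — deliver 4→3: ·
after 15 — timeout(2): n2:cand/t2/[-]
after 16 — deliver 2→4: n4:foll/t2/[r]
after 17 — deliver 4→2: ·
after 18 — deliver 2→0: n0:foll/t2/[-]
after 19 — deliver 0→2: n2:lead/t2/[-]
after 20 — deliver 2→1: n1:foll/t2/[r]
after 21 — deliver 1→2: ·
after 22 — deliver 0→4: ·
after 23 — deliver 3→2: ·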